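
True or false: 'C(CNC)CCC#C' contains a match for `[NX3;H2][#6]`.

The pattern [NX3;H2][#6] describes a trivalent nitrogen with two H attached to carbon — a primary amine.
The closest candidate here is an N-methylamino group (-NHCH3), but the nitrogen bears two carbons and only one H (H1), not H2. No other fragment satisfies the full query, so there is no match.

False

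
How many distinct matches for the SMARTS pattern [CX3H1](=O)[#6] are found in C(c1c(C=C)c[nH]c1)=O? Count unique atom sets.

[CX3H1](=O)[#6] is the SMARTS for an aldehyde: an sp2 carbon with one H, double-bonded to O and single-bonded to carbon.
Exactly one fragment in the molecule meets all constraints, giving 1 match.

1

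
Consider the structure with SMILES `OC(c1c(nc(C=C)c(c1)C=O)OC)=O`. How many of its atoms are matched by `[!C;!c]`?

5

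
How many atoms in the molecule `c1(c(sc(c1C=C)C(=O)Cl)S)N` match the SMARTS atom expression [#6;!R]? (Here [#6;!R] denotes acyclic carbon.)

Check the 12 heavy atoms by environment: 1× s (aromatic, in 5-ring) → no; 4× c (aromatic, in 5-ring) → no; 1× S (acyclic) → no; 3× C (acyclic) → match; 1× N (acyclic) → no; 1× O (acyclic) → no; 1× Cl (acyclic) → no.
That gives 3 matching atoms.

3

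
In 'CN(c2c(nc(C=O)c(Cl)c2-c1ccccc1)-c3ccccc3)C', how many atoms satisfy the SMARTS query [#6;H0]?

7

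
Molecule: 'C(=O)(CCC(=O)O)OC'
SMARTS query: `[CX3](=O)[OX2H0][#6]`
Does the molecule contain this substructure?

Yes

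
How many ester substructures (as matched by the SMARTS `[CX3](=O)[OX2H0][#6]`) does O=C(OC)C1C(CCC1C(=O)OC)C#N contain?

[CX3](=O)[OX2H0][#6] is the SMARTS for an ester: a carbonyl carbon bonded to an oxygen that is itself bonded to carbon (no H on that O).
The molecule carries 2 separate instances of a methyl-ester group (-C(=O)OCH3) meeting every constraint; each maps to a distinct set of atoms, giving 2 matches.

2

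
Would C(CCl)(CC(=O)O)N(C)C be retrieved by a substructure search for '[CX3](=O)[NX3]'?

No

The pattern [CX3](=O)[NX3] describes a carbonyl carbon bonded to a trivalent nitrogen — an amide.
The closest candidate here is a carboxylic acid group (-C(=O)OH), but the carbonyl is bonded to O, not to an NX3 nitrogen. No other fragment satisfies the full query, so there is no match.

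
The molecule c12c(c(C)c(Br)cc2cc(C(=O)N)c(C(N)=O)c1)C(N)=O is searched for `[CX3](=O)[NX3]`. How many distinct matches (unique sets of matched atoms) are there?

3

[CX3](=O)[NX3] is the SMARTS for an amide: a carbonyl carbon bonded to a trivalent nitrogen.
The molecule carries 3 separate instances of a primary amide (-C(=O)NH2) meeting every constraint; each maps to a distinct set of atoms, giving 3 matches.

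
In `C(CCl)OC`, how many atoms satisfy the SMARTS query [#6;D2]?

2

The query [#6;D2] means: any carbon bonded to exactly two heavy atoms.
Check the 5 heavy atoms by environment: 2× C (D2) → match; 1× Cl (D1) → no; 1× O (D2) → no; 1× C (D1) → no.
That gives 2 matching atoms.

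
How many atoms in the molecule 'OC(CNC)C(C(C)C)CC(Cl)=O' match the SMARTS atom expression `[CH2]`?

2

The query [CH2] means: aliphatic carbon with exactly two hydrogens.
Check the 13 heavy atoms by environment: 2× C (H2) → match; 3× C (H1) → no; 1× N (H1) → no; 3× C (H3) → no; 1× O (H1) → no; 1× C (H0) → no; 1× O (H0) → no; 1× Cl (H0) → no.
That gives 2 matching atoms.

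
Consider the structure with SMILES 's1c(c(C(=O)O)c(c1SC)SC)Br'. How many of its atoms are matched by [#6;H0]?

5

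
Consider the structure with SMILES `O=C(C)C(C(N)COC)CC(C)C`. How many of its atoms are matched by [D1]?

Check the 13 heavy atoms by environment: 2× C (D2) → no; 4× C (D3) → no; 4× C (D1) → match; 1× N (D1) → match; 1× O (D1) → match; 1× O (D2) → no.
Summing the matching environments: 4 + 1 + 1 = 6 matching atoms.

6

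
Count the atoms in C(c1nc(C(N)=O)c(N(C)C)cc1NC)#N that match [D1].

6

Check the 16 heavy atoms by environment: 1× n (aromatic, D2) → no; 4× c (aromatic, D3) → no; 1× c (aromatic, D2) → no; 1× C (D2) → no; 2× N (D1) → match; 1× N (D3) → no; 3× C (D1) → match; 1× C (D3) → no; 1× O (D1) → match; 1× N (D2) → no.
Summing the matching environments: 2 + 3 + 1 = 6 matching atoms.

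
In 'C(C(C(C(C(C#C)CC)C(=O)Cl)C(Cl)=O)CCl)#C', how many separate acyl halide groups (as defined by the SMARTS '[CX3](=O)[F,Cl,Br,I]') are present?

2

[CX3](=O)[F,Cl,Br,I] is the SMARTS for an acyl halide: a carbonyl carbon bonded to a halogen.
The molecule carries 2 separate instances of an acyl chloride (-C(=O)Cl) meeting every constraint; each maps to a distinct set of atoms, giving 2 matches.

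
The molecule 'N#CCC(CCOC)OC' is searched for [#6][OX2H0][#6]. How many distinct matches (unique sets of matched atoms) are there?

[#6][OX2H0][#6] is the SMARTS for an ether: an aliphatic oxygen bridging two carbons with no H on the oxygen.
The molecule carries 2 separate instances of a methoxy ether (-OCH3) meeting every constraint; each maps to a distinct set of atoms, giving 2 matches.

2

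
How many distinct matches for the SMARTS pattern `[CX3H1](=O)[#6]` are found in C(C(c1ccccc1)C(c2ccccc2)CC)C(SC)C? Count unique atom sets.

0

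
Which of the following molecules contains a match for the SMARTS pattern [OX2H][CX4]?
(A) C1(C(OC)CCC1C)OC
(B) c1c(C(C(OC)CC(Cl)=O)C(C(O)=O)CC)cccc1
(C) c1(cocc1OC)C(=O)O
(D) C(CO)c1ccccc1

D

[OX2H][CX4] describes a hydroxyl oxygen bound to an sp3 (X4) carbon (an aliphatic alcohol).
(A) has a methoxy ether (-OCH3) but the oxygen has H0 (ether), not H1.
(B) has a methoxy ether (-OCH3) but the oxygen has H0 (ether), not H1.
(C) has a methoxy ether (-OCH3) but the oxygen has H0 (ether), not H1.
(D) contains a hydroxyl group (-OH), which satisfies every atom and bond constraint.
So the answer is (D).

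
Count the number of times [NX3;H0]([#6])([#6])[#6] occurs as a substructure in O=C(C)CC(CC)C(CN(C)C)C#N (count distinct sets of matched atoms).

1

[NX3;H0]([#6])([#6])[#6] is the SMARTS for a tertiary amine: a trivalent nitrogen with no H, bonded to three carbons.
Exactly one fragment in the molecule meets all constraints, giving 1 match.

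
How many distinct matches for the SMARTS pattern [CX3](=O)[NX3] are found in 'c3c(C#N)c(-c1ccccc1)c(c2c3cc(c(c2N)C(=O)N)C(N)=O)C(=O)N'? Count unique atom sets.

3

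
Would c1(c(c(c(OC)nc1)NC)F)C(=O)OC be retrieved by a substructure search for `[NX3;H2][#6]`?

No

The pattern [NX3;H2][#6] describes a trivalent nitrogen with two H attached to carbon — a primary amine.
The closest candidate here is an N-methylamino group (-NHCH3), but the nitrogen bears two carbons and only one H (H1), not H2. No other fragment satisfies the full query, so there is no match.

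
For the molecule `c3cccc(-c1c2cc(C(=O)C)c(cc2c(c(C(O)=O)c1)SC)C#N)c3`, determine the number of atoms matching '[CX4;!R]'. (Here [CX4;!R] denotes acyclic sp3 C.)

2

The query [CX4;!R] means: aliphatic carbon with four total connections, not in a ring.
Check the 26 heavy atoms by environment: 16× c (aromatic, X3, in 6-ring) → no; 2× C (X3, acyclic) → no; 2× O (X1, acyclic) → no; 2× C (X4, acyclic) → match; 1× S (X2, acyclic) → no; 1× C (X2, acyclic) → no; 1× N (X1, acyclic) → no; 1× O (X2, acyclic) → no.
That gives 2 matching atoms.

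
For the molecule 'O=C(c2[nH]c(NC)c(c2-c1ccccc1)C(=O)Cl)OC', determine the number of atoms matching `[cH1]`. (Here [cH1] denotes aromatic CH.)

The query [cH1] means: aromatic carbon bearing exactly one hydrogen.
Check the 20 heavy atoms by environment: 1× n (aromatic, H1) → no; 5× c (aromatic, H0) → no; 1× N (H1) → no; 2× C (H3) → no; 2× C (H0) → no; 3× O (H0) → no; 5× c (aromatic, H1) → match; 1× Cl (H0) → no.
That gives 5 matching atoms.

5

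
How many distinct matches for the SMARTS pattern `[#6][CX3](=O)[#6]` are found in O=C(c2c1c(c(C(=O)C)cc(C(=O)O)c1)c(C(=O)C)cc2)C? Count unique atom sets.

[#6][CX3](=O)[#6] is the SMARTS for a ketone: a carbonyl carbon (no H) flanked by two carbons.
The molecule carries 3 separate instances of an acetyl/ketone group (-C(=O)CH3) meeting every constraint; each maps to a distinct set of atoms, giving 3 matches.

3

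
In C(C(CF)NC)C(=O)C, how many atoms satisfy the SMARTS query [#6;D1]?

2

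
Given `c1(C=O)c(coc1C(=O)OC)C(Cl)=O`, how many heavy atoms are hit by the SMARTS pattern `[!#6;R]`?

Check the 14 heavy atoms by environment: 1× o (aromatic, in 5-ring) → match; 4× c (aromatic, in 5-ring) → no; 4× C (acyclic) → no; 4× O (acyclic) → no; 1× Cl (acyclic) → no.
That gives 1 matching atom.

1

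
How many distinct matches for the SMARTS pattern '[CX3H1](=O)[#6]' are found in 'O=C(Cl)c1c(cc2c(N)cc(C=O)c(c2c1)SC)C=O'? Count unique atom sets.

2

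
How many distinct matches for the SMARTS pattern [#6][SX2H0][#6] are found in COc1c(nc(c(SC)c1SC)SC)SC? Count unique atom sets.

4

[#6][SX2H0][#6] is the SMARTS for a thioether: an aliphatic sulfur bridging two carbons with no H on the sulfur.
The molecule carries 4 separate instances of a methylthio ether (-SCH3) meeting every constraint; each maps to a distinct set of atoms, giving 4 matches.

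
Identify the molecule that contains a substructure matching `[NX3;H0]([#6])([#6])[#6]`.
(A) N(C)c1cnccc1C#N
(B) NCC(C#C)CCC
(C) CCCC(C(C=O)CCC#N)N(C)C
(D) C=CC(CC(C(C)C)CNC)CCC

C

[NX3;H0]([#6])([#6])[#6] describes a trivalent nitrogen with no H, bonded to three carbons (a tertiary amine).
(A) has an N-methylamino group (-NHCH3) but the nitrogen still has one H (H1), not H0.
(B) has a primary amino group (-NH2) but the nitrogen has H2, not H0 with three carbons.
(C) contains a dimethylamino group (-N(CH3)2), which satisfies every atom and bond constraint.
(D) has an N-methylamino group (-NHCH3) but the nitrogen still has one H (H1), not H0.
So the answer is (C).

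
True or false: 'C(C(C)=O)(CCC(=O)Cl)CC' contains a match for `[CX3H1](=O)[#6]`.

False

The pattern [CX3H1](=O)[#6] describes an sp2 carbon with one H, double-bonded to O and single-bonded to carbon — an aldehyde.
The closest candidate here is an acetyl/ketone group (-C(=O)CH3), but the carbonyl carbon has H0 (two carbon neighbours), not H1. No other fragment satisfies the full query, so there is no match.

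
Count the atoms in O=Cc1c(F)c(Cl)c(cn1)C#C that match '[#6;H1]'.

3

Check the 12 heavy atoms by environment: 1× n (aromatic, H0) → no; 4× c (aromatic, H0) → no; 1× c (aromatic, H1) → match; 2× C (H1) → match; 1× O (H0) → no; 1× Cl (H0) → no; 1× F (H0) → no; 1× C (H0) → no.
Summing the matching environments: 1 + 2 = 3 matching atoms.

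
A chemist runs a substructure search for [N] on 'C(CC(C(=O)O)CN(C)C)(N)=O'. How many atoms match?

2

Check the 12 heavy atoms by environment: 7× C → no; 3× O → no; 2× N → match.
That gives 2 matching atoms.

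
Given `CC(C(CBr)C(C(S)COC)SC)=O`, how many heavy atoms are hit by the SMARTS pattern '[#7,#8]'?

Check the 14 heavy atoms by environment: 9× C → no; 2× S → no; 2× O → match; 1× Br → no.
That gives 2 matching atoms.

2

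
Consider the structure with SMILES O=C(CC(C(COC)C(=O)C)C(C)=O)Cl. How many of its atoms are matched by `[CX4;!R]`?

7

Check the 15 heavy atoms by environment: 7× C (X4, acyclic) → match; 3× C (X3, acyclic) → no; 3× O (X1, acyclic) → no; 1× Cl (X1, acyclic) → no; 1× O (X2, acyclic) → no.
That gives 7 matching atoms.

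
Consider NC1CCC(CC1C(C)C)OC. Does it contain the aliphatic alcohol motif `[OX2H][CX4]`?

The pattern [OX2H][CX4] describes a hydroxyl oxygen bound to an sp3 (X4) carbon — an aliphatic alcohol.
The closest candidate here is a methoxy ether (-OCH3), but the oxygen has H0 (ether), not H1. No other fragment satisfies the full query, so there is no match.

No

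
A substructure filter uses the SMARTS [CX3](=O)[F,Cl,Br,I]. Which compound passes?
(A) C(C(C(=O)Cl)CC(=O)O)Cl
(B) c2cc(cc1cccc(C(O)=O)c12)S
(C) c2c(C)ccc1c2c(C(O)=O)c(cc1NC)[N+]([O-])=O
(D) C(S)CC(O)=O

[CX3](=O)[F,Cl,Br,I] describes a carbonyl carbon bonded to a halogen (an acyl halide).
(A) contains an acyl chloride (-C(=O)Cl), which satisfies every atom and bond constraint.
(B) has a carboxylic acid group (-C(=O)OH) but the carbonyl is bonded to -OH, not to a halogen.
(C) has a carboxylic acid group (-C(=O)OH) but the carbonyl is bonded to -OH, not to a halogen.
(D) has a carboxylic acid group (-C(=O)OH) but the carbonyl is bonded to -OH, not to a halogen.
So the answer is (A).

A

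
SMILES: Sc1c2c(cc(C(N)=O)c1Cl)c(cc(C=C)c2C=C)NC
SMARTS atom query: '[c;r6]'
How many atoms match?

The query [c;r6] means: aromatic carbon that belongs to a six-membered ring.
Check the 21 heavy atoms by environment: 10× c (aromatic, in 6-ring) → match; 6× C (acyclic) → no; 1× Cl (acyclic) → no; 1× O (acyclic) → no; 2× N (acyclic) → no; 1× S (acyclic) → no.
That gives 10 matching atoms.

10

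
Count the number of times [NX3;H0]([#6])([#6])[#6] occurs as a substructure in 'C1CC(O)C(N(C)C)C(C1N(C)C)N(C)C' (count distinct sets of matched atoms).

3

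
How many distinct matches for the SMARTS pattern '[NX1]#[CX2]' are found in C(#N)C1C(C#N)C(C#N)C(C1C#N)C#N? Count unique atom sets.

5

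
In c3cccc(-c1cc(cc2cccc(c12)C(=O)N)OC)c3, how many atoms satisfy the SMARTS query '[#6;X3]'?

Check the 21 heavy atoms by environment: 16× c (aromatic, X3) → match; 1× O (X2) → no; 1× C (X4) → no; 1× C (X3) → match; 1× O (X1) → no; 1× N (X3) → no.
Summing the matching environments: 16 + 1 = 17 matching atoms.

17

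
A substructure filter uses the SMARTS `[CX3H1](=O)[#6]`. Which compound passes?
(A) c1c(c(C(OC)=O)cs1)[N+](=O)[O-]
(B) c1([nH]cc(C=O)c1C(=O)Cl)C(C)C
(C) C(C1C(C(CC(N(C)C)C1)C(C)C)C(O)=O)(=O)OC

B

[CX3H1](=O)[#6] describes an sp2 carbon with one H, double-bonded to O and single-bonded to carbon (an aldehyde).
(A) has a methyl-ester group (-C(=O)OCH3) but the carbonyl carbon has H0, not H1.
(B) contains an aldehyde (-CHO), which satisfies every atom and bond constraint.
(C) has a methyl-ester group (-C(=O)OCH3) but the carbonyl carbon has H0, not H1.
So the answer is (B).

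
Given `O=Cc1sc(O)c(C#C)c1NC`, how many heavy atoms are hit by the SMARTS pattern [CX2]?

2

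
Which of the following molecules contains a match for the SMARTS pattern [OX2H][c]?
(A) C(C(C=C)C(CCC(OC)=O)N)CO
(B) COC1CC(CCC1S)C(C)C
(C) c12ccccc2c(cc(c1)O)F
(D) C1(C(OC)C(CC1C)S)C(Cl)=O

C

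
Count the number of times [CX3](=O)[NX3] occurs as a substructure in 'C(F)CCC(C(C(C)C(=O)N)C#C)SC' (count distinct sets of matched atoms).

1

[CX3](=O)[NX3] is the SMARTS for an amide: a carbonyl carbon bonded to a trivalent nitrogen.
Exactly one fragment in the molecule meets all constraints, giving 1 match.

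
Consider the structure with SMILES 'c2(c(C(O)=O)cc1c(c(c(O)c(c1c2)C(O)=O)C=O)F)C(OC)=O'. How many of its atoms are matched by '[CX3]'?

4

The query [CX3] means: C with X3: aliphatic carbon with exactly 3 total connections.
Check the 24 heavy atoms by environment: 10× c (aromatic, X3) → no; 4× C (X3) → match; 4× O (X1) → no; 4× O (X2) → no; 1× C (X4) → no; 1× F (X1) → no.
That gives 4 matching atoms.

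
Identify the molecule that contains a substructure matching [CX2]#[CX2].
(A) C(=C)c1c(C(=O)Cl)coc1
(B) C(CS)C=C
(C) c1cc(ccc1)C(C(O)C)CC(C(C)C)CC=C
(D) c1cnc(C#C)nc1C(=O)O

D

[CX2]#[CX2] describes a carbon-carbon triple bond (an alkyne).
(A) has a vinyl group (-CH=CH2) but the C=C is a double bond; both carbons are CX3, not CX2.
(B) has a vinyl group (-CH=CH2) but the C=C is a double bond; both carbons are CX3, not CX2.
(C) has a vinyl group (-CH=CH2) but the C=C is a double bond; both carbons are CX3, not CX2.
(D) contains an ethynyl group (-C#CH), which satisfies every atom and bond constraint.
So the answer is (D).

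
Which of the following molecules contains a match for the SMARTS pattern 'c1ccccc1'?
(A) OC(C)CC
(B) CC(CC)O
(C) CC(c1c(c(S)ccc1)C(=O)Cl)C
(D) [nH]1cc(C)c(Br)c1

C

c1ccccc1 describes six aromatic carbons in a ring (a benzene ring).
(A) has a methyl group (-CH3) but no six-membered all-carbon aromatic ring is present.
(B) has a methyl group (-CH3) but no six-membered all-carbon aromatic ring is present.
(C) contains the required atom environment, so the pattern matches.
(D) has a methyl group (-CH3) but no six-membered all-carbon aromatic ring is present.
So the answer is (C).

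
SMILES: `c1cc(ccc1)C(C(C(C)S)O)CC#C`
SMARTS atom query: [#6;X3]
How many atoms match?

6

The query [#6;X3] means: any carbon (aromatic or not) with three total connections.
Check the 15 heavy atoms by environment: 5× C (X4) → no; 2× C (X2) → no; 1× S (X2) → no; 1× O (X2) → no; 6× c (aromatic, X3) → match.
That gives 6 matching atoms.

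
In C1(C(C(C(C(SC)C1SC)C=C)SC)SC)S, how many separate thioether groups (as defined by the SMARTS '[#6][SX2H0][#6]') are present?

4

[#6][SX2H0][#6] is the SMARTS for a thioether: an aliphatic sulfur bridging two carbons with no H on the sulfur.
The molecule carries 4 separate instances of a methylthio ether (-SCH3) meeting every constraint; each maps to a distinct set of atoms, giving 4 matches.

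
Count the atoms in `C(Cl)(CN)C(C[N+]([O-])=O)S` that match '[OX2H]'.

0

The query [OX2H] means: aliphatic oxygen with two connections, one of which is H — an -OH oxygen.
Check the 10 heavy atoms by environment: 2× C (H2, X4) → no; 2× C (H1, X4) → no; 1× N (H2, X3) → no; 1× S (H1, X2) → no; 1× N (charge +1, H0, X3) → no; 1× O (charge -1, H0, X1) → no; 1× O (H0, X1) → no; 1× Cl (H0, X1) → no.
No environment satisfies the query, so 0 matching atoms.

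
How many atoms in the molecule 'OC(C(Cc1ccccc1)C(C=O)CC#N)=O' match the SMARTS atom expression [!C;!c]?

4

The query [!C;!c] means: neither aliphatic nor aromatic carbon — same as [!#6].
Check the 17 heavy atoms by environment: 7× C → no; 6× c (aromatic) → no; 1× N → match; 3× O → match.
Summing the matching environments: 1 + 3 = 4 matching atoms.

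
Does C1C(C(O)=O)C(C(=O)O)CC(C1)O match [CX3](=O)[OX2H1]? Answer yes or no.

Yes

The pattern [CX3](=O)[OX2H1] describes an sp2 carbon double-bonded to O and single-bonded to an -OH oxygen — a carboxylic acid.
The molecule carries a carboxylic acid group (-C(=O)OH), whose atoms satisfy every constraint of the query, so the pattern matches.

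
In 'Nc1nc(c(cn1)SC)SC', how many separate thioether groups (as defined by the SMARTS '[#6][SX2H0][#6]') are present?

2

[#6][SX2H0][#6] is the SMARTS for a thioether: an aliphatic sulfur bridging two carbons with no H on the sulfur.
The molecule carries 2 separate instances of a methylthio ether (-SCH3) meeting every constraint; each maps to a distinct set of atoms, giving 2 matches.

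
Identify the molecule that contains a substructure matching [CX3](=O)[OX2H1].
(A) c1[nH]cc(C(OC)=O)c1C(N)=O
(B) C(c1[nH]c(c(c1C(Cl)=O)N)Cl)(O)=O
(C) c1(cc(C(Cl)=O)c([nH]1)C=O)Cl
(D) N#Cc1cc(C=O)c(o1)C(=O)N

B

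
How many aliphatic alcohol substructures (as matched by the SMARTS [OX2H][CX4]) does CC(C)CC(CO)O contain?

2

[OX2H][CX4] is the SMARTS for an aliphatic alcohol: a hydroxyl oxygen bound to an sp3 (X4) carbon.
The molecule carries 2 separate instances of a hydroxyl group (-OH) meeting every constraint; each maps to a distinct set of atoms, giving 2 matches.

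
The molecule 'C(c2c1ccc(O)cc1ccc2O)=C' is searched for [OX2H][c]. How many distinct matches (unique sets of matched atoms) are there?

[OX2H][c] is the SMARTS for a phenol: a hydroxyl oxygen attached to an aromatic carbon.
The molecule carries 2 separate instances of a hydroxyl group (-OH) meeting every constraint; each maps to a distinct set of atoms, giving 2 matches.

2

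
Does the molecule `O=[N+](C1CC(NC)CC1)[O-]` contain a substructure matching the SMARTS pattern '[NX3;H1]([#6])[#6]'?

Yes

The pattern [NX3;H1]([#6])[#6] describes a trivalent nitrogen with one H, bonded to two carbons — a secondary amine.
The molecule carries an N-methylamino group (-NHCH3), whose atoms satisfy every constraint of the query, so the pattern matches.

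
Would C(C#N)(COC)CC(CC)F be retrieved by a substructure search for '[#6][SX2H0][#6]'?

The pattern [#6][SX2H0][#6] describes an aliphatic sulfur bridging two carbons with no H on the sulfur — a thioether.
The closest candidate here is a methoxy ether (-OCH3), but the bridging atom is O, not S. No other fragment satisfies the full query, so there is no match.

No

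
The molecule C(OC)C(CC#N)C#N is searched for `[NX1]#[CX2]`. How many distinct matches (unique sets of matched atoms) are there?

[NX1]#[CX2] is the SMARTS for a nitrile: a nitrogen triple-bonded to a two-connected carbon.
The molecule carries 2 separate instances of a nitrile (-C#N) meeting every constraint; each maps to a distinct set of atoms, giving 2 matches.

2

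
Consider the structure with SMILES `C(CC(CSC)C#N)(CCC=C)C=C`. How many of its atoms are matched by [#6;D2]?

7

Check the 14 heavy atoms by environment: 7× C (D2) → match; 2× C (D3) → no; 3× C (D1) → no; 1× S (D2) → no; 1× N (D1) → no.
That gives 7 matching atoms.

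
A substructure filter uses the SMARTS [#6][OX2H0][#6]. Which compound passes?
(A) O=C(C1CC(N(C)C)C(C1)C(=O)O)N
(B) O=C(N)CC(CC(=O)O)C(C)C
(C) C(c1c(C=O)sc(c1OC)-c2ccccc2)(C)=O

C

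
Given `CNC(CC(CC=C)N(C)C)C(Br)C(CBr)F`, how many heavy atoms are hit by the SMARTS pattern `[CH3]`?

The query [CH3] means: aliphatic carbon with exactly three hydrogens.
Check the 17 heavy atoms by environment: 4× C (H2) → no; 5× C (H1) → no; 1× F (H0) → no; 2× Br (H0) → no; 1× N (H1) → no; 3× C (H3) → match; 1× N (H0) → no.
That gives 3 matching atoms.

3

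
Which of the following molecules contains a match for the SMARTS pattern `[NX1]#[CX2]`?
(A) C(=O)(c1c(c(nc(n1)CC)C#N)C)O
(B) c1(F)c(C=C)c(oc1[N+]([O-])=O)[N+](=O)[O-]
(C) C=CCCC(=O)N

A

[NX1]#[CX2] describes a nitrogen triple-bonded to a two-connected carbon (a nitrile).
(A) contains a nitrile (-C#N), which satisfies every atom and bond constraint.
(B) has a nitro group (-[N+](=O)[O-]) but there is no C#N triple bond.
(C) has a primary amide (-C(=O)NH2) but the nitrogen is NX3, not NX1.
So the answer is (A).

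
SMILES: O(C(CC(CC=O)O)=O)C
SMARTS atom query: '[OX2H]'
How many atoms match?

1

Check the 10 heavy atoms by environment: 2× C (H2, X4) → no; 1× C (H1, X4) → no; 1× C (H0, X3) → no; 2× O (H0, X1) → no; 1× O (H0, X2) → no; 1× C (H3, X4) → no; 1× C (H1, X3) → no; 1× O (H1, X2) → match.
That gives 1 matching atom.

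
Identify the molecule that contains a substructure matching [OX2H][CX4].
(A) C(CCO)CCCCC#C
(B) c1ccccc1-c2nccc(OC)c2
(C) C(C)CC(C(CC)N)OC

A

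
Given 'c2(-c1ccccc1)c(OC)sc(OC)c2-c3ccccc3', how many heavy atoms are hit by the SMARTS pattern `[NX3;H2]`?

The query [NX3;H2] means: aliphatic N with 3 total connections, two of them H — an -NH2 nitrogen (amine or amide).
Check the 21 heavy atoms by environment: 1× s (aromatic, H0, X2) → no; 6× c (aromatic, H0, X3) → no; 2× O (H0, X2) → no; 2× C (H3, X4) → no; 10× c (aromatic, H1, X3) → no.
No environment satisfies the query, so 0 matching atoms.

0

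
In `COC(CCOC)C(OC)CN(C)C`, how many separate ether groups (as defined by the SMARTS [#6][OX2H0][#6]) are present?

3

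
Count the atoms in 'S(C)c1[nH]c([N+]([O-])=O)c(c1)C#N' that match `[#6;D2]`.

2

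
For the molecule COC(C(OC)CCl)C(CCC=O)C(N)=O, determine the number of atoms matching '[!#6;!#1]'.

The query [!#6;!#1] means: not carbon and not hydrogen — any heteroatom.
Check the 16 heavy atoms by environment: 10× C → no; 4× O → match; 1× N → match; 1× Cl → match.
Summing the matching environments: 4 + 1 + 1 = 6 matching atoms.

6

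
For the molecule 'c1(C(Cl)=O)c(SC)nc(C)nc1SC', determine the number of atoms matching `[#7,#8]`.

3

Check the 14 heavy atoms by environment: 2× n (aromatic) → match; 4× c (aromatic) → no; 4× C → no; 2× S → no; 1× O → match; 1× Cl → no.
Summing the matching environments: 2 + 1 = 3 matching atoms.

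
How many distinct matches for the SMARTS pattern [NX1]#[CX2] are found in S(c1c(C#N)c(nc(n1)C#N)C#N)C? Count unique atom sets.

3

[NX1]#[CX2] is the SMARTS for a nitrile: a nitrogen triple-bonded to a two-connected carbon.
The molecule carries 3 separate instances of a nitrile (-C#N) meeting every constraint; each maps to a distinct set of atoms, giving 3 matches.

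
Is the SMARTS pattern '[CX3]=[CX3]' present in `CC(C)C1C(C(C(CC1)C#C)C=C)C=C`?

Yes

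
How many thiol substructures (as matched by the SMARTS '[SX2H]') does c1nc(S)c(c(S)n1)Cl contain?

[SX2H] is the SMARTS for a thiol: an aliphatic sulfur with two connections, one being H.
The molecule carries 2 separate instances of a thiol (-SH) meeting every constraint; each maps to a distinct set of atoms, giving 2 matches.

2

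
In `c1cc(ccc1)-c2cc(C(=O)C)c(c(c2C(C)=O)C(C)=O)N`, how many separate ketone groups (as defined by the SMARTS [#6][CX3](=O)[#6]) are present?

3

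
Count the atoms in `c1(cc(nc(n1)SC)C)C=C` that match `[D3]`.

Check the 11 heavy atoms by environment: 2× n (aromatic, D2) → no; 3× c (aromatic, D3) → match; 1× c (aromatic, D2) → no; 1× S (D2) → no; 3× C (D1) → no; 1× C (D2) → no.
That gives 3 matching atoms.

3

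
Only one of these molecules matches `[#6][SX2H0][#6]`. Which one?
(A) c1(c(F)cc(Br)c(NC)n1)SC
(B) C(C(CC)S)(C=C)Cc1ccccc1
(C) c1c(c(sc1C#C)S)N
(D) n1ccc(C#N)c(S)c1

[#6][SX2H0][#6] describes an aliphatic sulfur bridging two carbons with no H on the sulfur (a thioether).
(A) contains a methylthio ether (-SCH3), which satisfies every atom and bond constraint.
(B) has a thiol (-SH) but the sulfur has H1, not H0 bridging two carbons.
(C) has a thiol (-SH) but the sulfur has H1, not H0 bridging two carbons.
(D) has a thiol (-SH) but the sulfur has H1, not H0 bridging two carbons.
So the answer is (A).

A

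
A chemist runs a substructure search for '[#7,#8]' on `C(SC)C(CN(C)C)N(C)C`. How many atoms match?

2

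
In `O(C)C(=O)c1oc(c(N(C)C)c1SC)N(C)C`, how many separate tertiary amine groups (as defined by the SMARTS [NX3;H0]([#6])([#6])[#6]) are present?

2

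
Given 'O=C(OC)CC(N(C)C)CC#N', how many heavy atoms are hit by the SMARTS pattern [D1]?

The query [D1] means: atom with exactly one heavy-atom neighbour (degree 1).
Check the 12 heavy atoms by environment: 3× C (D2) → no; 2× C (D3) → no; 1× N (D1) → match; 1× N (D3) → no; 3× C (D1) → match; 1× O (D1) → match; 1× O (D2) → no.
Summing the matching environments: 1 + 3 + 1 = 5 matching atoms.

5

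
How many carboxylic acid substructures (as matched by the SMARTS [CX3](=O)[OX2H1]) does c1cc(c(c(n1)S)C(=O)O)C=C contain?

1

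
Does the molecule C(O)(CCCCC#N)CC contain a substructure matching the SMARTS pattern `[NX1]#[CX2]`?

Yes

The pattern [NX1]#[CX2] describes a nitrogen triple-bonded to a two-connected carbon — a nitrile.
The molecule carries a nitrile (-C#N), whose atoms satisfy every constraint of the query, so the pattern matches.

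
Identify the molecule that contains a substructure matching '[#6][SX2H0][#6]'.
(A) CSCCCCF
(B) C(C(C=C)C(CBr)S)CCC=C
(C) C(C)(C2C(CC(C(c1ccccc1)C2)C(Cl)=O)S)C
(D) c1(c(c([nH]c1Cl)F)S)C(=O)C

A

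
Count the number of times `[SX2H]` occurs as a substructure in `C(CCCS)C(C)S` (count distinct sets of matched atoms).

2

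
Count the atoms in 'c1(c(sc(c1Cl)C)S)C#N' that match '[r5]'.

5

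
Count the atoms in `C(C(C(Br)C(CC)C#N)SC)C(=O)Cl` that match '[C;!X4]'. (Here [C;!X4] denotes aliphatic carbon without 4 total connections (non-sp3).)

2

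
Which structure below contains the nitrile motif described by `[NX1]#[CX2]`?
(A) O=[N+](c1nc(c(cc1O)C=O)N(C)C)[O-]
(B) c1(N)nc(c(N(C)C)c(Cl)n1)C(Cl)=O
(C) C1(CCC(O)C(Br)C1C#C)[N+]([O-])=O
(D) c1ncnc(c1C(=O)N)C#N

D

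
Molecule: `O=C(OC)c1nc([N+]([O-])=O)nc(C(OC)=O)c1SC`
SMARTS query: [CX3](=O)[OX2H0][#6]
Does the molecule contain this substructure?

The pattern [CX3](=O)[OX2H0][#6] describes a carbonyl carbon bonded to an oxygen that is itself bonded to carbon (no H on that O) — an ester.
The molecule carries a methyl-ester group (-C(=O)OCH3), whose atoms satisfy every constraint of the query, so the pattern matches.

Yes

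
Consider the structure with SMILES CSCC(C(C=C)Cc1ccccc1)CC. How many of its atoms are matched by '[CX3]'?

2

The query [CX3] means: C with X3: aliphatic carbon with exactly 3 total connections.
Check the 16 heavy atoms by environment: 7× C (X4) → no; 1× S (X2) → no; 2× C (X3) → match; 6× c (aromatic, X3) → no.
That gives 2 matching atoms.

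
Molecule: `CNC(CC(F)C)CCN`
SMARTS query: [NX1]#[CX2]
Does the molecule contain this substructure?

No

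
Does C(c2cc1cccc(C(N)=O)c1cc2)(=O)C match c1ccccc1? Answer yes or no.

The pattern c1ccccc1 describes six aromatic carbons in a ring — a benzene ring.
The required atom environment is present in the molecule, so the pattern matches.

Yes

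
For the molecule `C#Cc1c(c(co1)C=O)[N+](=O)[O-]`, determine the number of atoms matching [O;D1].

3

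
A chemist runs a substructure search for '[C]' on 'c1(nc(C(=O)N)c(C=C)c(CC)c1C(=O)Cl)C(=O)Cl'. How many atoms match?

7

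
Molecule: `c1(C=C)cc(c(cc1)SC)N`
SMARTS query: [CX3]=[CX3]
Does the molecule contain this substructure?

Yes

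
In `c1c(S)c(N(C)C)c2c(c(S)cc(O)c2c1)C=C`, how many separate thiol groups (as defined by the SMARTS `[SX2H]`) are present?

[SX2H] is the SMARTS for a thiol: an aliphatic sulfur with two connections, one being H.
The molecule carries 2 separate instances of a thiol (-SH) meeting every constraint; each maps to a distinct set of atoms, giving 2 matches.

2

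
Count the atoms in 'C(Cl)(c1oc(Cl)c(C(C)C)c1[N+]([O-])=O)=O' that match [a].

5

The query [a] means: a matches any aromatic atom.
Check the 15 heavy atoms by environment: 1× o (aromatic) → match; 4× c (aromatic) → match; 4× C → no; 2× O → no; 2× Cl → no; 1× N (charge +1) → no; 1× O (charge -1) → no.
Summing the matching environments: 1 + 4 = 5 matching atoms.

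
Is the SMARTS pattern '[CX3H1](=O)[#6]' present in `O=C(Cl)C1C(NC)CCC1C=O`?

The pattern [CX3H1](=O)[#6] describes an sp2 carbon with one H, double-bonded to O and single-bonded to carbon — an aldehyde.
The molecule carries an aldehyde (-CHO), whose atoms satisfy every constraint of the query, so the pattern matches.

Yes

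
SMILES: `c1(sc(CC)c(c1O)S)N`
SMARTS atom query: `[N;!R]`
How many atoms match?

The query [N;!R] means: aliphatic nitrogen not in a ring.
Check the 10 heavy atoms by environment: 1× s (aromatic, in 5-ring) → no; 4× c (aromatic, in 5-ring) → no; 1× S (acyclic) → no; 1× O (acyclic) → no; 2× C (acyclic) → no; 1× N (acyclic) → match.
That gives 1 matching atom.

1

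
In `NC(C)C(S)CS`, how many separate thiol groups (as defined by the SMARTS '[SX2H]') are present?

2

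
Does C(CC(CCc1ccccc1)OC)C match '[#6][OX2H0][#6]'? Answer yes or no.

Yes

The pattern [#6][OX2H0][#6] describes an aliphatic oxygen bridging two carbons with no H on the oxygen — an ether.
The molecule carries a methoxy ether (-OCH3), whose atoms satisfy every constraint of the query, so the pattern matches.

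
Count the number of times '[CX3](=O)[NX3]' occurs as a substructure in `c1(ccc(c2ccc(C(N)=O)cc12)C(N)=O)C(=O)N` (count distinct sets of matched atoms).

3

[CX3](=O)[NX3] is the SMARTS for an amide: a carbonyl carbon bonded to a trivalent nitrogen.
The molecule carries 3 separate instances of a primary amide (-C(=O)NH2) meeting every constraint; each maps to a distinct set of atoms, giving 3 matches.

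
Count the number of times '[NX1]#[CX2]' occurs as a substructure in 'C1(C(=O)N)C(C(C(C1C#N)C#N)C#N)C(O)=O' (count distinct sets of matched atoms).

3

[NX1]#[CX2] is the SMARTS for a nitrile: a nitrogen triple-bonded to a two-connected carbon.
The molecule carries 3 separate instances of a nitrile (-C#N) meeting every constraint; each maps to a distinct set of atoms, giving 3 matches.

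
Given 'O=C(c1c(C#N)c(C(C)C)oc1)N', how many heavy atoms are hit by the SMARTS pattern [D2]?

3

Check the 13 heavy atoms by environment: 1× o (aromatic, D2) → match; 1× c (aromatic, D2) → match; 3× c (aromatic, D3) → no; 2× C (D3) → no; 1× O (D1) → no; 2× N (D1) → no; 2× C (D1) → no; 1× C (D2) → match.
Summing the matching environments: 1 + 1 + 1 = 3 matching atoms.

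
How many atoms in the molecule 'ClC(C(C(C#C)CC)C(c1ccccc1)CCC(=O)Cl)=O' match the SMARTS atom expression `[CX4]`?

The query [CX4] means: C with X4: aliphatic carbon with exactly 4 total connections (bonds + H).
Check the 21 heavy atoms by environment: 7× C (X4) → match; 2× C (X2) → no; 2× C (X3) → no; 2× O (X1) → no; 2× Cl (X1) → no; 6× c (aromatic, X3) → no.
That gives 7 matching atoms.

7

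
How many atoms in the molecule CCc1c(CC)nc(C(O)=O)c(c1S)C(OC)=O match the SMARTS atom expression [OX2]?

The query [OX2] means: aliphatic oxygen with two total connections — ether, hydroxyl, or ester single-bond O.
Check the 18 heavy atoms by environment: 1× n (aromatic, X2) → no; 5× c (aromatic, X3) → no; 1× S (X2) → no; 2× C (X3) → no; 2× O (X1) → no; 2× O (X2) → match; 5× C (X4) → no.
That gives 2 matching atoms.

2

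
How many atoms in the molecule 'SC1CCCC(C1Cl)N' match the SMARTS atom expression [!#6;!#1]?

3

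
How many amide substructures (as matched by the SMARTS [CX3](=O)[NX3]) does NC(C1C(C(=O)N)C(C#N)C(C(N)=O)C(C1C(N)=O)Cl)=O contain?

[CX3](=O)[NX3] is the SMARTS for an amide: a carbonyl carbon bonded to a trivalent nitrogen.
The molecule carries 4 separate instances of a primary amide (-C(=O)NH2) meeting every constraint; each maps to a distinct set of atoms, giving 4 matches.

4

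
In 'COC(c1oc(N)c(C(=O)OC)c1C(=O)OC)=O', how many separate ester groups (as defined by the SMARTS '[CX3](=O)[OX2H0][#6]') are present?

3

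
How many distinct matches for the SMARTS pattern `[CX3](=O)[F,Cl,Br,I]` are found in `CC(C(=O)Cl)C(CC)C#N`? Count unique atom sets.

[CX3](=O)[F,Cl,Br,I] is the SMARTS for an acyl halide: a carbonyl carbon bonded to a halogen.
Exactly one fragment in the molecule meets all constraints, giving 1 match.

1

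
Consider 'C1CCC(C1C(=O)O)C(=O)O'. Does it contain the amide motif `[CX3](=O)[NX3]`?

No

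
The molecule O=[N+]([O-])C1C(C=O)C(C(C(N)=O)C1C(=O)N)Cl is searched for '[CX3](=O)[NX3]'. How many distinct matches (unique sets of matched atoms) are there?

2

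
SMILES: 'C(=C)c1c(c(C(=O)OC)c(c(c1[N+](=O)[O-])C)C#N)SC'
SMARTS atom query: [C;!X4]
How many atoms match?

4

The query [C;!X4] means: aliphatic carbon that does not have four total connections.
Check the 20 heavy atoms by environment: 6× c (aromatic, X3) → no; 1× C (X2) → match; 1× N (X1) → no; 1× N (charge +1, X3) → no; 1× O (charge -1, X1) → no; 2× O (X1) → no; 1× S (X2) → no; 3× C (X4) → no; 3× C (X3) → match; 1× O (X2) → no.
Summing the matching environments: 1 + 3 = 4 matching atoms.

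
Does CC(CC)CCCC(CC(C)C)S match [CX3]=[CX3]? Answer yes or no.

The pattern [CX3]=[CX3] describes a non-aromatic C=C double bond between two sp2 carbons — an alkene.
The closest candidate here is an ethyl group (-CH2CH3), but its C-C bond is a single bond between CX4 carbons, not CX3=CX3. No other fragment satisfies the full query, so there is no match.

No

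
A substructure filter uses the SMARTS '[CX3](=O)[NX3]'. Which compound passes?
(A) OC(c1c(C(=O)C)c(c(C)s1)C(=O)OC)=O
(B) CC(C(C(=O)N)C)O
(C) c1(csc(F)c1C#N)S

[CX3](=O)[NX3] describes a carbonyl carbon bonded to a trivalent nitrogen (an amide).
(A) has a carboxylic acid group (-C(=O)OH) but the carbonyl is bonded to O, not to an NX3 nitrogen.
(B) contains a primary amide (-C(=O)NH2), which satisfies every atom and bond constraint.
(C) has a nitrile (-C#N) but the nitrile N is NX1 (triple-bonded), not NX3.
So the answer is (B).

B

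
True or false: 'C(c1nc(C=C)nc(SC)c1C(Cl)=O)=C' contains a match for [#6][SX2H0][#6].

The pattern [#6][SX2H0][#6] describes an aliphatic sulfur bridging two carbons with no H on the sulfur — a thioether.
The molecule carries a methylthio ether (-SCH3), whose atoms satisfy every constraint of the query, so the pattern matches.

True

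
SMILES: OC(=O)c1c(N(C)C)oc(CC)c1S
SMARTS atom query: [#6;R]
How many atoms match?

4

The query [#6;R] means: carbon that is part of a ring.
Check the 14 heavy atoms by environment: 1× o (aromatic, in 5-ring) → no; 4× c (aromatic, in 5-ring) → match; 1× S (acyclic) → no; 1× N (acyclic) → no; 5× C (acyclic) → no; 2× O (acyclic) → no.
That gives 4 matching atoms.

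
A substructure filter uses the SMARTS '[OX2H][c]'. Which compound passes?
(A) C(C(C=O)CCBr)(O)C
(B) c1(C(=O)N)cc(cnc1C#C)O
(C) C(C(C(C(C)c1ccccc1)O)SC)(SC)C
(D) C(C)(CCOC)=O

[OX2H][c] describes a hydroxyl oxygen attached to an aromatic carbon (a phenol).
(A) has a hydroxyl group (-OH) but the -OH is on an aliphatic carbon, not an aromatic c.
(B) contains a hydroxyl group (-OH), which satisfies every atom and bond constraint.
(C) has a hydroxyl group (-OH) but the -OH is on an aliphatic carbon, not an aromatic c.
(D) has a methoxy ether (-OCH3) but the oxygen has H0, not H1.
So the answer is (B).

B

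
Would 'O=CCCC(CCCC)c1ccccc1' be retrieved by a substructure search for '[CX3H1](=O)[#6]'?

Yes

The pattern [CX3H1](=O)[#6] describes an sp2 carbon with one H, double-bonded to O and single-bonded to carbon — an aldehyde.
The molecule carries an aldehyde (-CHO), whose atoms satisfy every constraint of the query, so the pattern matches.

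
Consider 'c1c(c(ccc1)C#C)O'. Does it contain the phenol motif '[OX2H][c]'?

The pattern [OX2H][c] describes a hydroxyl oxygen attached to an aromatic carbon — a phenol.
The molecule carries a hydroxyl group (-OH), whose atoms satisfy every constraint of the query, so the pattern matches.

Yes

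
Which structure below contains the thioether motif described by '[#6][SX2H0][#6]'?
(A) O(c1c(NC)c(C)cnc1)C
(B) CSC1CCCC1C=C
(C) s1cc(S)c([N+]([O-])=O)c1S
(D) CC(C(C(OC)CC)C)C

B

[#6][SX2H0][#6] describes an aliphatic sulfur bridging two carbons with no H on the sulfur (a thioether).
(A) has a methoxy ether (-OCH3) but the bridging atom is O, not S.
(B) contains a methylthio ether (-SCH3), which satisfies every atom and bond constraint.
(C) has a thiol (-SH) but the sulfur has H1, not H0 bridging two carbons.
(D) has a methoxy ether (-OCH3) but the bridging atom is O, not S.
So the answer is (B).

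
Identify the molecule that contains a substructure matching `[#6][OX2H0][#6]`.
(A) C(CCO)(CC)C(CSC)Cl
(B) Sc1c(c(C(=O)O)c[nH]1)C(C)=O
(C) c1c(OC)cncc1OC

C

[#6][OX2H0][#6] describes an aliphatic oxygen bridging two carbons with no H on the oxygen (an ether).
(A) has a hydroxyl group (-OH) but the oxygen has H1, not H0 bridging two carbons.
(B) has a carboxylic acid group (-C(=O)OH) but the -OH oxygen has H1; the =O is OX1, not OX2.
(C) contains a methoxy ether (-OCH3), which satisfies every atom and bond constraint.
So the answer is (C).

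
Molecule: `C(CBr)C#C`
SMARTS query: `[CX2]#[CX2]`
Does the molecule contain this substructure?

Yes

The pattern [CX2]#[CX2] describes a carbon-carbon triple bond — an alkyne.
The molecule carries an ethynyl group (-C#CH), whose atoms satisfy every constraint of the query, so the pattern matches.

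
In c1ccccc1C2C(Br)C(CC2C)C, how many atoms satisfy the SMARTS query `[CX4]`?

The query [CX4] means: C with X4: aliphatic carbon with exactly 4 total connections (bonds + H).
Check the 14 heavy atoms by environment: 7× C (X4) → match; 1× Br (X1) → no; 6× c (aromatic, X3) → no.
That gives 7 matching atoms.

7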